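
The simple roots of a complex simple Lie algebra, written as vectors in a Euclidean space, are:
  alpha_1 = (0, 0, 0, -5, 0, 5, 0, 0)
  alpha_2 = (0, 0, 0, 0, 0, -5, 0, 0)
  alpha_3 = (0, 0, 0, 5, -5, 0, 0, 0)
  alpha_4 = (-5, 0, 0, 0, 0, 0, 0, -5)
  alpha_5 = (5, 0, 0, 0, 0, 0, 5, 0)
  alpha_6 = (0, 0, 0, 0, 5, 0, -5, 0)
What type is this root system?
B6

Compute the Cartan integers a_ij = 2(alpha_i, alpha_j)/(alpha_j, alpha_j); the resulting 6x6 Cartan matrix is
[[2, -2, -1, 0, 0, 0], [-1, 2, 0, 0, 0, 0], [-1, 0, 2, 0, 0, -1], [0, 0, 0, 2, -1, 0], [0, 0, 0, -1, 2, -1], [0, 0, -1, 0, -1, 2]].
The roots have two lengths (squared-length ratio 2:1); the short ones are alpha_{2}. The associated Dynkin diagram is a chain of 6 nodes with a double edge at one end; the terminal node there is the unique short simple root (B_6), so the type is B_6 (the algebra so(13)).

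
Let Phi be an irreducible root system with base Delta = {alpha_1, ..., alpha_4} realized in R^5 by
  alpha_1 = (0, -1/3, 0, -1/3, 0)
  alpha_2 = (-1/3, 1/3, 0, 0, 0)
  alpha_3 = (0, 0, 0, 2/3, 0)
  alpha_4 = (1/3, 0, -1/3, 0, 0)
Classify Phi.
C_4 (sp(8))

Compute the Cartan integers a_ij = 2(alpha_i, alpha_j)/(alpha_j, alpha_j); the resulting 4x4 Cartan matrix is
[[2, -1, -1, 0], [-1, 2, 0, -1], [-2, 0, 2, 0], [0, -1, 0, 2]].
The roots have two lengths (squared-length ratio 2:1); the short ones are alpha_{1,2,4}. The associated Dynkin diagram is a chain of 4 nodes with a double edge at one end; the terminal node there is the unique long simple root (C_4), so the type is C_4 (the algebra sp(8)).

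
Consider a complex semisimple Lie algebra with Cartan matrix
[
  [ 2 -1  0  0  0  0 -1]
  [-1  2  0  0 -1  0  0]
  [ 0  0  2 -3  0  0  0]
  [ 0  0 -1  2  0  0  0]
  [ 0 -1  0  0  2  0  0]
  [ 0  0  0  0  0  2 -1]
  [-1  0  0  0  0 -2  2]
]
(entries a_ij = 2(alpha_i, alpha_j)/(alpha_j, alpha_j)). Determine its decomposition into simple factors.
B5 + G2

The diagram associated to this matrix has two connected components: the simple roots {alpha_1, alpha_2, alpha_5, alpha_6, alpha_7} form a chain of 5 nodes with a double edge at one end; the terminal node there is the unique short simple root (B_5), and {alpha_3, alpha_4} form two nodes joined by a triple edge (G_2). A semisimple Lie algebra decomposes uniquely as the direct sum of simple ideals, one per connected component of its Dynkin diagram, so g ≅ B_5 ⊕ G_2 (dimension 55 + 14 = 69).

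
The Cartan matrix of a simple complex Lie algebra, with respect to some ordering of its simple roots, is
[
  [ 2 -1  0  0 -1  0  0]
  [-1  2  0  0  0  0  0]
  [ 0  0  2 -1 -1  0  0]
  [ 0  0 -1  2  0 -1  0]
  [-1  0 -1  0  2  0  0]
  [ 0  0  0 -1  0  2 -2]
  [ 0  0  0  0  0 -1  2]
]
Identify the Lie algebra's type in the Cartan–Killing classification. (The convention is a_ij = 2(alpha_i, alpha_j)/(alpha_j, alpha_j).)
B7

The matrix has rank 7 with 2's on the diagonal. Reading the off-diagonal entries as Dynkin edges (a single edge where a_ij = a_ji = -1; a double or triple edge where a_ij * a_ji = 2 or 3), the diagram is a chain of 7 nodes with a double edge at one end; the terminal node there is the unique short simple root (B_7). One simple-root ordering that puts it in standard form is (alpha_2, alpha_1, alpha_5, alpha_3, alpha_4, alpha_6, alpha_7). So the algebra is type B_7, i.e. so(15).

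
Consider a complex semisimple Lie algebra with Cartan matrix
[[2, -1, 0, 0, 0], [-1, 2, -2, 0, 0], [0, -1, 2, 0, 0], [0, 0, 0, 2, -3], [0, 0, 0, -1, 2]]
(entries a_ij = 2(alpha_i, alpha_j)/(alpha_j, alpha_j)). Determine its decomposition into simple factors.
The diagram associated to this matrix has two connected components: the simple roots {alpha_1, alpha_2, alpha_3} form a chain of 3 nodes with a double edge at one end; the terminal node there is the unique short simple root (B_3), and {alpha_4, alpha_5} form two nodes joined by a triple edge (G_2). A semisimple Lie algebra decomposes uniquely as the direct sum of simple ideals, one per connected component of its Dynkin diagram, so g ≅ B_3 ⊕ G_2 (dimension 21 + 14 = 35).

B_3 ⊕ G_2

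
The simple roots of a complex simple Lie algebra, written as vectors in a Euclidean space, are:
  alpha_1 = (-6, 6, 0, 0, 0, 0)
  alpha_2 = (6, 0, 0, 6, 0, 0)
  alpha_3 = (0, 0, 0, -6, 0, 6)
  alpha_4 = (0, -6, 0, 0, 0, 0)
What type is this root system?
B4

Compute the Cartan integers a_ij = 2(alpha_i, alpha_j)/(alpha_j, alpha_j); the resulting 4x4 Cartan matrix is
[[2, -1, 0, -2], [-1, 2, -1, 0], [0, -1, 2, 0], [-1, 0, 0, 2]].
The roots have two lengths (squared-length ratio 2:1); the short ones are alpha_{4}. The associated Dynkin diagram is a chain of 4 nodes with a double edge at one end; the terminal node there is the unique short simple root (B_4), so the type is B_4 (the algebra so(9)).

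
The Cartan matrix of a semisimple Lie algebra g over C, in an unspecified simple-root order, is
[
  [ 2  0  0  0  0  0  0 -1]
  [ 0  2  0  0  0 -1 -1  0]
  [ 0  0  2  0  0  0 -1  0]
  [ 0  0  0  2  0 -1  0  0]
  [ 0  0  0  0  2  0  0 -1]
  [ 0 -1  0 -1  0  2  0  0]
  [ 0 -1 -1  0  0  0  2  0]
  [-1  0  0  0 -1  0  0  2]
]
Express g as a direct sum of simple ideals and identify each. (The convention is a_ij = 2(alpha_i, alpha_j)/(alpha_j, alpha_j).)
A_3 ⊕ A_5

The diagram associated to this matrix has two connected components: the simple roots {alpha_1, alpha_5, alpha_8} form a chain of 3 nodes with single edges (A_3), and {alpha_2, alpha_3, alpha_4, alpha_6, alpha_7} form a chain of 5 nodes with single edges (A_5). A semisimple Lie algebra decomposes uniquely as the direct sum of simple ideals, one per connected component of its Dynkin diagram, so g ≅ A_3 ⊕ A_5 (dimension 15 + 35 = 50).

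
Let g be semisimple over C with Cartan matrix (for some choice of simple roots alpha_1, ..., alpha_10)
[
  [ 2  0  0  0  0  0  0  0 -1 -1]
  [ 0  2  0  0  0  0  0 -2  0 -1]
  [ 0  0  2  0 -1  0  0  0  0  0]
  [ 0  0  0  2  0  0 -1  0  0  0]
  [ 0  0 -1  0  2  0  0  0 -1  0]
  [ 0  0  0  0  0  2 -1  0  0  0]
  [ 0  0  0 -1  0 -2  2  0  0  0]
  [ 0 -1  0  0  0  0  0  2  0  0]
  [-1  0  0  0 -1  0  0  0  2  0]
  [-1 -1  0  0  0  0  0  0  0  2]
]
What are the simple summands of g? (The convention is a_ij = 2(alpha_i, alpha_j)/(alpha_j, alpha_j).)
B_3 ⊕ B_7

The diagram associated to this matrix has two connected components: the simple roots {alpha_4, alpha_6, alpha_7} form a chain of 3 nodes with a double edge at one end; the terminal node there is the unique short simple root (B_3), and {alpha_1, alpha_2, alpha_3, alpha_5, alpha_8, alpha_9, alpha_10} form a chain of 7 nodes with a double edge at one end; the terminal node there is the unique short simple root (B_7). A semisimple Lie algebra decomposes uniquely as the direct sum of simple ideals, one per connected component of its Dynkin diagram, so g ≅ B_3 ⊕ B_7 (dimension 21 + 105 = 126).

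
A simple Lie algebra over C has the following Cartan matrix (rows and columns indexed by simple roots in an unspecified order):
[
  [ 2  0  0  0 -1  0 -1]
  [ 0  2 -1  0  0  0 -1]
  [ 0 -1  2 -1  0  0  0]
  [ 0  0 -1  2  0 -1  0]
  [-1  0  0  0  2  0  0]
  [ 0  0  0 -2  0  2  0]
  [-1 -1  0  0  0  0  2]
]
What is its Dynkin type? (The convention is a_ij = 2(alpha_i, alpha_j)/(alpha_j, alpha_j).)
C_7

The matrix has rank 7 with 2's on the diagonal. Reading the off-diagonal entries as Dynkin edges (a single edge where a_ij = a_ji = -1; a double or triple edge where a_ij * a_ji = 2 or 3), the diagram is a chain of 7 nodes with a double edge at one end; the terminal node there is the unique long simple root (C_7). One simple-root ordering that puts it in standard form is (alpha_5, alpha_1, alpha_7, alpha_2, alpha_3, alpha_4, alpha_6). So the algebra is type C_7, i.e. sp(14).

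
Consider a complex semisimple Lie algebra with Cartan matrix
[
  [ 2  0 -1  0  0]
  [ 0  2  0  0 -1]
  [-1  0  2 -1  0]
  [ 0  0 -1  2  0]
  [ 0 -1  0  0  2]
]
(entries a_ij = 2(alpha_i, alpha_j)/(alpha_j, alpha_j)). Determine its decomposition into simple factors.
The diagram associated to this matrix has two connected components: the simple roots {alpha_2, alpha_5} form a chain of 2 nodes with single edges (A_2), and {alpha_1, alpha_3, alpha_4} form a chain of 3 nodes with single edges (A_3). A semisimple Lie algebra decomposes uniquely as the direct sum of simple ideals, one per connected component of its Dynkin diagram, so g ≅ A_2 ⊕ A_3 (dimension 8 + 15 = 23).

A2 + A3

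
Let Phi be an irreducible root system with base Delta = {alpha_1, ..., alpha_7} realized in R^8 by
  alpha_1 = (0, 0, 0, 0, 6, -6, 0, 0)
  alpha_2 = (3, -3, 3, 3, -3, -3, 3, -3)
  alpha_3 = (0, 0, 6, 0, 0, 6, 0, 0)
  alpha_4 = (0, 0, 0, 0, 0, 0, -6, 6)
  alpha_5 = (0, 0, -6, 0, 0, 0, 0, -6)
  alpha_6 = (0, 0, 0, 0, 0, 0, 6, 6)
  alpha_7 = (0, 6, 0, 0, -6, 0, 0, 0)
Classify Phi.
E7

Compute the Cartan integers a_ij = 2(alpha_i, alpha_j)/(alpha_j, alpha_j); the resulting 7x7 Cartan matrix is
[[2, 0, -1, 0, 0, 0, -1], [0, 2, 0, -1, 0, 0, 0], [-1, 0, 2, 0, -1, 0, 0], [0, -1, 0, 2, -1, 0, 0], [0, 0, -1, -1, 2, -1, 0], [0, 0, 0, 0, -1, 2, 0], [-1, 0, 0, 0, 0, 0, 2]].
All simple roots have the same length, so the diagram is simply laced. The associated Dynkin diagram is a chain of 6 nodes with one extra node attached to the third node from one end (E_7), so the type is E_7.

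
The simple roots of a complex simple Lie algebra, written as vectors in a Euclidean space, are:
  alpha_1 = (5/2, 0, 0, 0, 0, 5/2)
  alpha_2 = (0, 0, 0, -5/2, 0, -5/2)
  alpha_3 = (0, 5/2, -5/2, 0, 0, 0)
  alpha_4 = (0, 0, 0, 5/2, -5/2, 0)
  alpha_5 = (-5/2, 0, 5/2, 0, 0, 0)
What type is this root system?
Compute the Cartan integers a_ij = 2(alpha_i, alpha_j)/(alpha_j, alpha_j); the resulting 5x5 Cartan matrix is
[[2, -1, 0, 0, -1], [-1, 2, 0, -1, 0], [0, 0, 2, 0, -1], [0, -1, 0, 2, 0], [-1, 0, -1, 0, 2]].
All simple roots have the same length, so the diagram is simply laced. The associated Dynkin diagram is a chain of 5 nodes with single edges (A_5), so the type is A_5 (the algebra sl(6)).

A_5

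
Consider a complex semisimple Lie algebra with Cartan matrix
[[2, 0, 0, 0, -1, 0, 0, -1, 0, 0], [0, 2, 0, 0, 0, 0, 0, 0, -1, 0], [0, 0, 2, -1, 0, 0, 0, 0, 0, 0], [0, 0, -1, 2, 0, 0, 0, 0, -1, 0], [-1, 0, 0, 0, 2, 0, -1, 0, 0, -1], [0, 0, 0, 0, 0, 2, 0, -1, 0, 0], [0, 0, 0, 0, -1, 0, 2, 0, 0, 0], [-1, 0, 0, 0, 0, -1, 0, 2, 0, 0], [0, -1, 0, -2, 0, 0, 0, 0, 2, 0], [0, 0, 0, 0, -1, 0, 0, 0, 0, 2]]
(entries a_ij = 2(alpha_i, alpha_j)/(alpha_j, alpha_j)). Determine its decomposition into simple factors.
D_6 ⊕ F_4

The diagram associated to this matrix has two connected components: the simple roots {alpha_1, alpha_5, alpha_6, alpha_7, alpha_8, alpha_10} form a chain of 4 nodes with a fork of two nodes at one end (D_6), and {alpha_2, alpha_3, alpha_4, alpha_9} form a chain of 4 nodes with a double edge between the middle two (F_4). A semisimple Lie algebra decomposes uniquely as the direct sum of simple ideals, one per connected component of its Dynkin diagram, so g ≅ D_6 ⊕ F_4 (dimension 66 + 52 = 118).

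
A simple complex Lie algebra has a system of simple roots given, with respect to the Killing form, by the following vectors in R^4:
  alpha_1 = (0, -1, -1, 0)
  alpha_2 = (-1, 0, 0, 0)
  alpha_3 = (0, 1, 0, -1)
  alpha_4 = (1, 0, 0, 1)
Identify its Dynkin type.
Compute the Cartan integers a_ij = 2(alpha_i, alpha_j)/(alpha_j, alpha_j); the resulting 4x4 Cartan matrix is
[[2, 0, -1, 0], [0, 2, 0, -1], [-1, 0, 2, -1], [0, -2, -1, 2]].
The roots have two lengths (squared-length ratio 2:1); the short ones are alpha_{2}. The associated Dynkin diagram is a chain of 4 nodes with a double edge at one end; the terminal node there is the unique short simple root (B_4), so the type is B_4 (the algebra so(9)).

B_4 (so(9))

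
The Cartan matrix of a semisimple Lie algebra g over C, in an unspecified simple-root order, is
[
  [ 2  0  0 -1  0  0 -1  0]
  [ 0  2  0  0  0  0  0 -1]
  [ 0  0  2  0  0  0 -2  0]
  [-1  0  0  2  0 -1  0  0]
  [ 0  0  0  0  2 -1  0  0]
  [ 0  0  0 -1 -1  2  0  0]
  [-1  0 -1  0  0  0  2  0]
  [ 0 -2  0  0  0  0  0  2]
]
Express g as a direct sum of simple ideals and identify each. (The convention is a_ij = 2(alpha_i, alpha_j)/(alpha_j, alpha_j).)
The diagram associated to this matrix has two connected components: the simple roots {alpha_2, alpha_8} form a chain of 2 nodes with a double edge at one end; the terminal node there is the unique short simple root (B_2), and {alpha_1, alpha_3, alpha_4, alpha_5, alpha_6, alpha_7} form a chain of 6 nodes with a double edge at one end; the terminal node there is the unique long simple root (C_6). A semisimple Lie algebra decomposes uniquely as the direct sum of simple ideals, one per connected component of its Dynkin diagram, so g ≅ B_2 ⊕ C_6 (dimension 10 + 78 = 88).

B_2 ⊕ C_6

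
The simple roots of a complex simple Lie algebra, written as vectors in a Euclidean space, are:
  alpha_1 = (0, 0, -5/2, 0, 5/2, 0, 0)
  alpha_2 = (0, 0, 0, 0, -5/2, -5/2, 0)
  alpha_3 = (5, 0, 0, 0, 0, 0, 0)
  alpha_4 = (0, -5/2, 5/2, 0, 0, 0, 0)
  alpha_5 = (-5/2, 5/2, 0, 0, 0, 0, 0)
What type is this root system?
Compute the Cartan integers a_ij = 2(alpha_i, alpha_j)/(alpha_j, alpha_j); the resulting 5x5 Cartan matrix is
[[2, -1, 0, -1, 0], [-1, 2, 0, 0, 0], [0, 0, 2, 0, -2], [-1, 0, 0, 2, -1], [0, 0, -1, -1, 2]].
The roots have two lengths (squared-length ratio 2:1); the short ones are alpha_{1,2,4,5}. The associated Dynkin diagram is a chain of 5 nodes with a double edge at one end; the terminal node there is the unique long simple root (C_5), so the type is C_5 (the algebra sp(10)).

C_5 (sp(10))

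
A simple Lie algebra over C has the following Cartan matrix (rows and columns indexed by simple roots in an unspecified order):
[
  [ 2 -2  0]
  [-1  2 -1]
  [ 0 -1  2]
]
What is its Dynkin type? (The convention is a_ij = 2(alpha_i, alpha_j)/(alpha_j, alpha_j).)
The matrix has rank 3 with 2's on the diagonal. Reading the off-diagonal entries as Dynkin edges (a single edge where a_ij = a_ji = -1; a double or triple edge where a_ij * a_ji = 2 or 3), the diagram is a chain of 3 nodes with a double edge at one end; the terminal node there is the unique long simple root (C_3). One simple-root ordering that puts it in standard form is (alpha_3, alpha_2, alpha_1). So the algebra is type C_3, i.e. sp(6).

C_3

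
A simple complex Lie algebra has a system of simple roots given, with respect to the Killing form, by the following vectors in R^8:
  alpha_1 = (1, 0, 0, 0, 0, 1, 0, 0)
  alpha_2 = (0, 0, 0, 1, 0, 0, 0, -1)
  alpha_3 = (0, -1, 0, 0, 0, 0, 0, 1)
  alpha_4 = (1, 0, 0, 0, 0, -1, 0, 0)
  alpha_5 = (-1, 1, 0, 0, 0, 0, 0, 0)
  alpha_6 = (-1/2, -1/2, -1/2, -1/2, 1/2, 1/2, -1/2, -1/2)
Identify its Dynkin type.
E_6

Compute the Cartan integers a_ij = 2(alpha_i, alpha_j)/(alpha_j, alpha_j); the resulting 6x6 Cartan matrix is
[[2, 0, 0, 0, -1, 0], [0, 2, -1, 0, 0, 0], [0, -1, 2, 0, -1, 0], [0, 0, 0, 2, -1, -1], [-1, 0, -1, -1, 2, 0], [0, 0, 0, -1, 0, 2]].
All simple roots have the same length, so the diagram is simply laced. The associated Dynkin diagram is a chain of 5 nodes with one extra node attached to the third node from one end (E_6), so the type is E_6.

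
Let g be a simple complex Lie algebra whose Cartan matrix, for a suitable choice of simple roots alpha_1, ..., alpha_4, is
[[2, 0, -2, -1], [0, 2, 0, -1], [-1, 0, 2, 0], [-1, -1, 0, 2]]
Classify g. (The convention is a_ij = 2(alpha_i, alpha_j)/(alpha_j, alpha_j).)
B_4 (so(9))

The matrix has rank 4 with 2's on the diagonal. Reading the off-diagonal entries as Dynkin edges (a single edge where a_ij = a_ji = -1; a double or triple edge where a_ij * a_ji = 2 or 3), the diagram is a chain of 4 nodes with a double edge at one end; the terminal node there is the unique short simple root (B_4). One simple-root ordering that puts it in standard form is (alpha_2, alpha_4, alpha_1, alpha_3). So the algebra is type B_4, i.e. so(9).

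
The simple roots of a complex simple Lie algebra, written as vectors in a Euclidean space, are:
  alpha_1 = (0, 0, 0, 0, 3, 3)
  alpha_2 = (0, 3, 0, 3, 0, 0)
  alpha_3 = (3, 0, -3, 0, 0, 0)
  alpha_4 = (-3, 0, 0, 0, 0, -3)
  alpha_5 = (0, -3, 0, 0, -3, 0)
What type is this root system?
A_5

Compute the Cartan integers a_ij = 2(alpha_i, alpha_j)/(alpha_j, alpha_j); the resulting 5x5 Cartan matrix is
[[2, 0, 0, -1, -1], [0, 2, 0, 0, -1], [0, 0, 2, -1, 0], [-1, 0, -1, 2, 0], [-1, -1, 0, 0, 2]].
All simple roots have the same length, so the diagram is simply laced. The associated Dynkin diagram is a chain of 5 nodes with single edges (A_5), so the type is A_5 (the algebra sl(6)).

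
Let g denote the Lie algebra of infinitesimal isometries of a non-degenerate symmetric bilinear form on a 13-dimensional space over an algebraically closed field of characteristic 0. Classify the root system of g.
B6

This is so(13) with 13 odd, which has dimension 13(13-1)/2 = 78 and rank (13-1)/2 = 6. In the classification of classical Lie algebras, the orthogonal algebra so(2n+1) in an odd number of variables has type B_n; here n = 6, so the Dynkin diagram is a chain of 6 nodes with a double edge at one end; the terminal node there is the unique short simple root (B_6). Hence the type is B_6.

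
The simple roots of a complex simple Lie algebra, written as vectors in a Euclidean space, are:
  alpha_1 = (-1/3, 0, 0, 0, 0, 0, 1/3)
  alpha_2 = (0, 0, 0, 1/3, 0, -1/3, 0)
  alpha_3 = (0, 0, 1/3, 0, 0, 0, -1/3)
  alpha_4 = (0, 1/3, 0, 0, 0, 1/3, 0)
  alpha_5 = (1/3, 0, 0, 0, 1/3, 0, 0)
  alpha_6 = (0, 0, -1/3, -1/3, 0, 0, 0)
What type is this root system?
type A_6

Compute the Cartan integers a_ij = 2(alpha_i, alpha_j)/(alpha_j, alpha_j); the resulting 6x6 Cartan matrix is
[[2, 0, -1, 0, -1, 0], [0, 2, 0, -1, 0, -1], [-1, 0, 2, 0, 0, -1], [0, -1, 0, 2, 0, 0], [-1, 0, 0, 0, 2, 0], [0, -1, -1, 0, 0, 2]].
All simple roots have the same length, so the diagram is simply laced. The associated Dynkin diagram is a chain of 6 nodes with single edges (A_6), so the type is A_6 (the algebra sl(7)).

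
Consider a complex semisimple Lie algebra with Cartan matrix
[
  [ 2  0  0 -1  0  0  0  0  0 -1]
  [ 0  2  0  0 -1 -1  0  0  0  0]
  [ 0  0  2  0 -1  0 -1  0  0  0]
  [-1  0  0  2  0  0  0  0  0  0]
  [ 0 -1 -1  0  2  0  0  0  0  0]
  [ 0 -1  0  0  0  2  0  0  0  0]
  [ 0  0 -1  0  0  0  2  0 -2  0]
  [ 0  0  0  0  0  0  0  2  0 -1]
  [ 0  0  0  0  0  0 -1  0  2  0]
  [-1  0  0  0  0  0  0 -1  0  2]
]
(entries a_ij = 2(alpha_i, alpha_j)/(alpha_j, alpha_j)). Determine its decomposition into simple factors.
The diagram associated to this matrix has two connected components: the simple roots {alpha_1, alpha_4, alpha_8, alpha_10} form a chain of 4 nodes with single edges (A_4), and {alpha_2, alpha_3, alpha_5, alpha_6, alpha_7, alpha_9} form a chain of 6 nodes with a double edge at one end; the terminal node there is the unique short simple root (B_6). A semisimple Lie algebra decomposes uniquely as the direct sum of simple ideals, one per connected component of its Dynkin diagram, so g ≅ A_4 ⊕ B_6 (dimension 24 + 78 = 102).

A4 + B6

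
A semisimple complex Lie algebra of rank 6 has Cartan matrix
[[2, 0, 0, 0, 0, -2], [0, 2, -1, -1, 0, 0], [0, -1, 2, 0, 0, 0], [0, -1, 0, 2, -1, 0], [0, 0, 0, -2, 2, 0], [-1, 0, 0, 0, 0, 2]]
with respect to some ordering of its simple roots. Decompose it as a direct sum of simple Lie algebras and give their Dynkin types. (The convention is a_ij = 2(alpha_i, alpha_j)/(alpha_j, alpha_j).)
The diagram associated to this matrix has two connected components: the simple roots {alpha_1, alpha_6} form a chain of 2 nodes with a double edge at one end; the terminal node there is the unique short simple root (B_2), and {alpha_2, alpha_3, alpha_4, alpha_5} form a chain of 4 nodes with a double edge at one end; the terminal node there is the unique long simple root (C_4). A semisimple Lie algebra decomposes uniquely as the direct sum of simple ideals, one per connected component of its Dynkin diagram, so g ≅ B_2 ⊕ C_4 (dimension 10 + 36 = 46).

B_2 + C_4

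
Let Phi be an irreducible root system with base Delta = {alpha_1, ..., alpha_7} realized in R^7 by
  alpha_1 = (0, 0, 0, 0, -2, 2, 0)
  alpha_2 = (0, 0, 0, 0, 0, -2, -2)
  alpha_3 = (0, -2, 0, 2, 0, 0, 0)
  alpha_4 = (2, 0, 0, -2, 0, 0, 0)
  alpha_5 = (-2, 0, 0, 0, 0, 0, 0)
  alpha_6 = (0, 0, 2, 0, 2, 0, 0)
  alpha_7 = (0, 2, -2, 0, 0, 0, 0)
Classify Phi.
B_7

Compute the Cartan integers a_ij = 2(alpha_i, alpha_j)/(alpha_j, alpha_j); the resulting 7x7 Cartan matrix is
[[2, -1, 0, 0, 0, -1, 0], [-1, 2, 0, 0, 0, 0, 0], [0, 0, 2, -1, 0, 0, -1], [0, 0, -1, 2, -2, 0, 0], [0, 0, 0, -1, 2, 0, 0], [-1, 0, 0, 0, 0, 2, -1], [0, 0, -1, 0, 0, -1, 2]].
The roots have two lengths (squared-length ratio 2:1); the short ones are alpha_{5}. The associated Dynkin diagram is a chain of 7 nodes with a double edge at one end; the terminal node there is the unique short simple root (B_7), so the type is B_7 (the algebra so(15)).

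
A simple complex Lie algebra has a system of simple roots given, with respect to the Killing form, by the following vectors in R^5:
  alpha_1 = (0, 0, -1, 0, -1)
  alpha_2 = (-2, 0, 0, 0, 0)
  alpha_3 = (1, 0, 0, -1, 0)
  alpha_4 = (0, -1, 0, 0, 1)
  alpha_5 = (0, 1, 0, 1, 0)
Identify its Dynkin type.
Compute the Cartan integers a_ij = 2(alpha_i, alpha_j)/(alpha_j, alpha_j); the resulting 5x5 Cartan matrix is
[[2, 0, 0, -1, 0], [0, 2, -2, 0, 0], [0, -1, 2, 0, -1], [-1, 0, 0, 2, -1], [0, 0, -1, -1, 2]].
The roots have two lengths (squared-length ratio 2:1); the short ones are alpha_{1,3,4,5}. The associated Dynkin diagram is a chain of 5 nodes with a double edge at one end; the terminal node there is the unique long simple root (C_5), so the type is C_5 (the algebra sp(10)).

type C_5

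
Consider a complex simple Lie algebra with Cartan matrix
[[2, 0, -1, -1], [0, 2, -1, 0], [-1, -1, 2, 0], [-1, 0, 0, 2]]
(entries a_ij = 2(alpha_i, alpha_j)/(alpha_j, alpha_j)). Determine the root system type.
A_4 (sl(5))

The matrix has rank 4 with 2's on the diagonal. Reading the off-diagonal entries as Dynkin edges (a single edge where a_ij = a_ji = -1; a double or triple edge where a_ij * a_ji = 2 or 3), the diagram is a chain of 4 nodes with single edges (A_4). One simple-root ordering that puts it in standard form is (alpha_4, alpha_1, alpha_3, alpha_2). So the algebra is type A_4, i.e. sl(5).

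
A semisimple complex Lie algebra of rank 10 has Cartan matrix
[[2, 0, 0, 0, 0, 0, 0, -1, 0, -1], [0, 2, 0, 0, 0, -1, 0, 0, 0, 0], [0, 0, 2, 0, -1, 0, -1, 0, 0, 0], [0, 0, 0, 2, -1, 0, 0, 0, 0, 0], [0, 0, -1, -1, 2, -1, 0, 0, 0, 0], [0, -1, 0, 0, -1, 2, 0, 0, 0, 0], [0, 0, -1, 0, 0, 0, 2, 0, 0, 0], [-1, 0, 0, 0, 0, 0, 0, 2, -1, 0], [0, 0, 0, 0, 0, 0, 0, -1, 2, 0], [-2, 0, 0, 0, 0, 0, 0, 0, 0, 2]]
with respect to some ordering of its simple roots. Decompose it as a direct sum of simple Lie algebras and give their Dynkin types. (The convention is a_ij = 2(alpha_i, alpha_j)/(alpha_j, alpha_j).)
C_4 ⊕ E_6

The diagram associated to this matrix has two connected components: the simple roots {alpha_1, alpha_8, alpha_9, alpha_10} form a chain of 4 nodes with a double edge at one end; the terminal node there is the unique long simple root (C_4), and {alpha_2, alpha_3, alpha_4, alpha_5, alpha_6, alpha_7} form a chain of 5 nodes with one extra node attached to the third node from one end (E_6). A semisimple Lie algebra decomposes uniquely as the direct sum of simple ideals, one per connected component of its Dynkin diagram, so g ≅ C_4 ⊕ E_6 (dimension 36 + 78 = 114).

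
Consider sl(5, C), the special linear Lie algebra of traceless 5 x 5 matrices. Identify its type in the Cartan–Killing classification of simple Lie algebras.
This is sl(5), which has dimension 5^2 - 1 = 24 and rank 5 - 1 = 4 (a Cartan subalgebra is the diagonal traceless matrices). In the classification of classical Lie algebras, the special linear algebra sl(n+1) has type A_n; here n = 4, so the Dynkin diagram is a chain of 4 nodes with single edges (A_4). Hence the type is A_4.

A_4 (sl(5))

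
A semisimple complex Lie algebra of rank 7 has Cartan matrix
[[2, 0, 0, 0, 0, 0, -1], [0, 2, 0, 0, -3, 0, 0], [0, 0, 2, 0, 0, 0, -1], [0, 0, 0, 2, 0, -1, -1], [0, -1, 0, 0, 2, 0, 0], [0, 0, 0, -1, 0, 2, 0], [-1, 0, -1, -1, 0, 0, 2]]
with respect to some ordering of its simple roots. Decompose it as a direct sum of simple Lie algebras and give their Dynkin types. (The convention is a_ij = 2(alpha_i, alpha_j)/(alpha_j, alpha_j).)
The diagram associated to this matrix has two connected components: the simple roots {alpha_1, alpha_3, alpha_4, alpha_6, alpha_7} form a chain of 3 nodes with a fork of two nodes at one end (D_5), and {alpha_2, alpha_5} form two nodes joined by a triple edge (G_2). A semisimple Lie algebra decomposes uniquely as the direct sum of simple ideals, one per connected component of its Dynkin diagram, so g ≅ D_5 ⊕ G_2 (dimension 45 + 14 = 59).

D_5 + G_2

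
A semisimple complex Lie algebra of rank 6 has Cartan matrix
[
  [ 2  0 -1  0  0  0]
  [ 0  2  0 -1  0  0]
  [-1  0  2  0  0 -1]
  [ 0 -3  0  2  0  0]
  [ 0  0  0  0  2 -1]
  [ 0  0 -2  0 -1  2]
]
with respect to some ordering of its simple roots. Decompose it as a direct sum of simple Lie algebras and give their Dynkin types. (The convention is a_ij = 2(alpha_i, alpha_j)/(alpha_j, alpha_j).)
F4 ⊕ G2

The diagram associated to this matrix has two connected components: the simple roots {alpha_1, alpha_3, alpha_5, alpha_6} form a chain of 4 nodes with a double edge between the middle two (F_4), and {alpha_2, alpha_4} form two nodes joined by a triple edge (G_2). A semisimple Lie algebra decomposes uniquely as the direct sum of simple ideals, one per connected component of its Dynkin diagram, so g ≅ F_4 ⊕ G_2 (dimension 52 + 14 = 66).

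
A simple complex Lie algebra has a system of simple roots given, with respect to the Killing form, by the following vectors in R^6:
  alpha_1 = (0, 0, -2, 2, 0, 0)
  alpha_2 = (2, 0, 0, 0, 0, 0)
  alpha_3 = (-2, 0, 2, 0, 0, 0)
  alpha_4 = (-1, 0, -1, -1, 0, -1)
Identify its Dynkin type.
F_4

Compute the Cartan integers a_ij = 2(alpha_i, alpha_j)/(alpha_j, alpha_j); the resulting 4x4 Cartan matrix is
[[2, 0, -1, 0], [0, 2, -1, -1], [-1, -2, 2, 0], [0, -1, 0, 2]].
The roots have two lengths (squared-length ratio 2:1); the short ones are alpha_{2,4}. The associated Dynkin diagram is a chain of 4 nodes with a double edge between the middle two (F_4), so the type is F_4.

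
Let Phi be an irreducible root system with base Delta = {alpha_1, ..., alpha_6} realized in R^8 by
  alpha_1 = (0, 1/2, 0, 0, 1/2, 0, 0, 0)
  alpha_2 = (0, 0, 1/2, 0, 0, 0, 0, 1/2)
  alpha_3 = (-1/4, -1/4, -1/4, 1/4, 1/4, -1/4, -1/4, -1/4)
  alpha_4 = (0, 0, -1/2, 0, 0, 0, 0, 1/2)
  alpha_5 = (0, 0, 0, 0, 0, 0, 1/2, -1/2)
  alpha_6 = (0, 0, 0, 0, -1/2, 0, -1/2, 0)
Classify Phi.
Compute the Cartan integers a_ij = 2(alpha_i, alpha_j)/(alpha_j, alpha_j); the resulting 6x6 Cartan matrix is
[[2, 0, 0, 0, 0, -1], [0, 2, -1, 0, -1, 0], [0, -1, 2, 0, 0, 0], [0, 0, 0, 2, -1, 0], [0, -1, 0, -1, 2, -1], [-1, 0, 0, 0, -1, 2]].
All simple roots have the same length, so the diagram is simply laced. The associated Dynkin diagram is a chain of 5 nodes with one extra node attached to the third node from one end (E_6), so the type is E_6.

type E_6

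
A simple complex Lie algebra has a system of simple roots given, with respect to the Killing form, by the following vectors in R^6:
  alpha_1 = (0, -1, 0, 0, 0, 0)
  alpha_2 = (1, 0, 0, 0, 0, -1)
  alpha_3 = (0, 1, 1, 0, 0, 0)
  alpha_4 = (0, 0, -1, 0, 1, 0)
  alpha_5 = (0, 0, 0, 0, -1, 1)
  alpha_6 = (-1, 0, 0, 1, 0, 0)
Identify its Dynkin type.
B6

Compute the Cartan integers a_ij = 2(alpha_i, alpha_j)/(alpha_j, alpha_j); the resulting 6x6 Cartan matrix is
[[2, 0, -1, 0, 0, 0], [0, 2, 0, 0, -1, -1], [-2, 0, 2, -1, 0, 0], [0, 0, -1, 2, -1, 0], [0, -1, 0, -1, 2, 0], [0, -1, 0, 0, 0, 2]].
The roots have two lengths (squared-length ratio 2:1); the short ones are alpha_{1}. The associated Dynkin diagram is a chain of 6 nodes with a double edge at one end; the terminal node there is the unique short simple root (B_6), so the type is B_6 (the algebra so(13)).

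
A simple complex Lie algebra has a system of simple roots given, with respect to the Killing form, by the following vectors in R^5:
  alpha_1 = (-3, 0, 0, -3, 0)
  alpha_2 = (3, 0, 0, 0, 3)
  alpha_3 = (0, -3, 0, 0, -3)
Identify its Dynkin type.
Compute the Cartan integers a_ij = 2(alpha_i, alpha_j)/(alpha_j, alpha_j); the resulting 3x3 Cartan matrix is
[[2, -1, 0], [-1, 2, -1], [0, -1, 2]].
All simple roots have the same length, so the diagram is simply laced. The associated Dynkin diagram is a chain of 3 nodes with single edges (A_3), so the type is A_3 (the algebra sl(4)).

type A_3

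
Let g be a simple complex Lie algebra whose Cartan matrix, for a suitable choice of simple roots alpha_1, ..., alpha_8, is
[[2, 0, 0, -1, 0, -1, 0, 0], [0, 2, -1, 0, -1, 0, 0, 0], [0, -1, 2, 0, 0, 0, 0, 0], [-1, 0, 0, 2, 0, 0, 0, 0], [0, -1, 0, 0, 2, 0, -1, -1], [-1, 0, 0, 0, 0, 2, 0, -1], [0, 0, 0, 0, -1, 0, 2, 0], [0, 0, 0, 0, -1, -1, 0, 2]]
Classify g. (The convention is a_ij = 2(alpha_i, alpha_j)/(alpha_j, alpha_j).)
type E_8

The matrix has rank 8 with 2's on the diagonal. Reading the off-diagonal entries as Dynkin edges (a single edge where a_ij = a_ji = -1; a double or triple edge where a_ij * a_ji = 2 or 3), the diagram is a chain of 7 nodes with one extra node attached to the third node from one end (E_8). One simple-root ordering that puts it in standard form is (alpha_3, alpha_7, alpha_2, alpha_5, alpha_8, alpha_6, alpha_1, alpha_4). So the algebra is type E_8.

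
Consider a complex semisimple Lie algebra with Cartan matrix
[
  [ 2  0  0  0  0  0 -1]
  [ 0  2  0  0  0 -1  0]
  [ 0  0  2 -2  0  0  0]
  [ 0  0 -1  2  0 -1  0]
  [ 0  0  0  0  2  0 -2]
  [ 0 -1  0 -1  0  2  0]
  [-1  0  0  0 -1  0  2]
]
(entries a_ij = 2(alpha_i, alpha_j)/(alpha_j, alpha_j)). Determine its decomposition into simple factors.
The diagram associated to this matrix has two connected components: the simple roots {alpha_1, alpha_5, alpha_7} form a chain of 3 nodes with a double edge at one end; the terminal node there is the unique long simple root (C_3), and {alpha_2, alpha_3, alpha_4, alpha_6} form a chain of 4 nodes with a double edge at one end; the terminal node there is the unique long simple root (C_4). A semisimple Lie algebra decomposes uniquely as the direct sum of simple ideals, one per connected component of its Dynkin diagram, so g ≅ C_3 ⊕ C_4 (dimension 21 + 36 = 57).

C3 + C4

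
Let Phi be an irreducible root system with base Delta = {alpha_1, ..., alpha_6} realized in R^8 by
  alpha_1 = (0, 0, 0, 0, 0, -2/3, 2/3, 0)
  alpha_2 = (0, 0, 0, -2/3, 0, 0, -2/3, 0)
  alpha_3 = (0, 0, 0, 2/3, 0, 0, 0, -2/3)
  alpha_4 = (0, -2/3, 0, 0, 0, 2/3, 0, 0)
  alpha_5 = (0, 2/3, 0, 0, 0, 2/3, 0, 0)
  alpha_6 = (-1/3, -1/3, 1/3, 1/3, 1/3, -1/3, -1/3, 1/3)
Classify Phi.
Compute the Cartan integers a_ij = 2(alpha_i, alpha_j)/(alpha_j, alpha_j); the resulting 6x6 Cartan matrix is
[[2, -1, 0, -1, -1, 0], [-1, 2, -1, 0, 0, 0], [0, -1, 2, 0, 0, 0], [-1, 0, 0, 2, 0, 0], [-1, 0, 0, 0, 2, -1], [0, 0, 0, 0, -1, 2]].
All simple roots have the same length, so the diagram is simply laced. The associated Dynkin diagram is a chain of 5 nodes with one extra node attached to the third node from one end (E_6), so the type is E_6.

E6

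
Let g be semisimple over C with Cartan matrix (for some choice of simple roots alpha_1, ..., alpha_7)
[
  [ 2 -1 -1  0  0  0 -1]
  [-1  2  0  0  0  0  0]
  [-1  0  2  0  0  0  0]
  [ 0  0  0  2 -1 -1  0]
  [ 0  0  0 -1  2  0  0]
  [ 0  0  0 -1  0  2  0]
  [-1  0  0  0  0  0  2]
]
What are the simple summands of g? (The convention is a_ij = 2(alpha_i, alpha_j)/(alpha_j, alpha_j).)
The diagram associated to this matrix has two connected components: the simple roots {alpha_4, alpha_5, alpha_6} form a chain of 3 nodes with single edges (A_3), and {alpha_1, alpha_2, alpha_3, alpha_7} form a chain of 2 nodes with a fork of two nodes at one end (D_4). A semisimple Lie algebra decomposes uniquely as the direct sum of simple ideals, one per connected component of its Dynkin diagram, so g ≅ A_3 ⊕ D_4 (dimension 15 + 28 = 43).

A_3 ⊕ D_4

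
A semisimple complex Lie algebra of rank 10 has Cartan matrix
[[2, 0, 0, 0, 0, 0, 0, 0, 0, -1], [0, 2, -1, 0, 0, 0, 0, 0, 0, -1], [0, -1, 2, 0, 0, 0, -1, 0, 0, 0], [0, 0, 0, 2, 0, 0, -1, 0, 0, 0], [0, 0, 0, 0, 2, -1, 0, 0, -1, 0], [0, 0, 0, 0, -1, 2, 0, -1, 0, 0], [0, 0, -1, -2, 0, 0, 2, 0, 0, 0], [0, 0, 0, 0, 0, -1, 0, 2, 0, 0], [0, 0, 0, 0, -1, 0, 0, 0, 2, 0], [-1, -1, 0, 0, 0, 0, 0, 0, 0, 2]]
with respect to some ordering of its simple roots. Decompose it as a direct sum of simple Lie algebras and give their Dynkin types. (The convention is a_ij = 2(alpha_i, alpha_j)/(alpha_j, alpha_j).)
The diagram associated to this matrix has two connected components: the simple roots {alpha_5, alpha_6, alpha_8, alpha_9} form a chain of 4 nodes with single edges (A_4), and {alpha_1, alpha_2, alpha_3, alpha_4, alpha_7, alpha_10} form a chain of 6 nodes with a double edge at one end; the terminal node there is the unique short simple root (B_6). A semisimple Lie algebra decomposes uniquely as the direct sum of simple ideals, one per connected component of its Dynkin diagram, so g ≅ A_4 ⊕ B_6 (dimension 24 + 78 = 102).

A_4 (sl(5)) ⊕ B_6 (so(13))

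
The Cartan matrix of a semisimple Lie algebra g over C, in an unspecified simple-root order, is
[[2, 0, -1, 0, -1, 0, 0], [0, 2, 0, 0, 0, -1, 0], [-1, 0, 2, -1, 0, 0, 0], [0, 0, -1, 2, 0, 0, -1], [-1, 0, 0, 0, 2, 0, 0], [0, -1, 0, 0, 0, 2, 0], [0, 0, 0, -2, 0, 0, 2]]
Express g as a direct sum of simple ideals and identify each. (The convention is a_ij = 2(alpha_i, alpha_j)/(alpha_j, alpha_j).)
The diagram associated to this matrix has two connected components: the simple roots {alpha_2, alpha_6} form a chain of 2 nodes with single edges (A_2), and {alpha_1, alpha_3, alpha_4, alpha_5, alpha_7} form a chain of 5 nodes with a double edge at one end; the terminal node there is the unique long simple root (C_5). A semisimple Lie algebra decomposes uniquely as the direct sum of simple ideals, one per connected component of its Dynkin diagram, so g ≅ A_2 ⊕ C_5 (dimension 8 + 55 = 63).

A_2 (sl(3)) + C_5 (sp(10))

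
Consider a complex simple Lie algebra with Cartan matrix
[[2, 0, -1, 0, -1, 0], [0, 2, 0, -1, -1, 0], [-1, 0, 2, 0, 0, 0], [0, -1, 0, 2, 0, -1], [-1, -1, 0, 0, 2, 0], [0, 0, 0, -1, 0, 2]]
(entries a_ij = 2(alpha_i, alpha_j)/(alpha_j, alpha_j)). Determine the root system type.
A_6 (sl(7))

The matrix has rank 6 with 2's on the diagonal. Reading the off-diagonal entries as Dynkin edges (a single edge where a_ij = a_ji = -1; a double or triple edge where a_ij * a_ji = 2 or 3), the diagram is a chain of 6 nodes with single edges (A_6). One simple-root ordering that puts it in standard form is (alpha_6, alpha_4, alpha_2, alpha_5, alpha_1, alpha_3). So the algebra is type A_6, i.e. sl(7).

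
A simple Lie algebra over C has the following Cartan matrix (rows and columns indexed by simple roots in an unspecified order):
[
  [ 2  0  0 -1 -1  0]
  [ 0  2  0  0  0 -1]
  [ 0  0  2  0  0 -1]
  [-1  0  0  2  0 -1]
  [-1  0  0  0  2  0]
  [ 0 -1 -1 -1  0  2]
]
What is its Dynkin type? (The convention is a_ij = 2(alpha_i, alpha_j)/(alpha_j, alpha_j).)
The matrix has rank 6 with 2's on the diagonal. Reading the off-diagonal entries as Dynkin edges (a single edge where a_ij = a_ji = -1; a double or triple edge where a_ij * a_ji = 2 or 3), the diagram is a chain of 4 nodes with a fork of two nodes at one end (D_6). One simple-root ordering that puts it in standard form is (alpha_5, alpha_1, alpha_4, alpha_6, alpha_3, alpha_2). So the algebra is type D_6, i.e. so(12).

D_6 (so(12))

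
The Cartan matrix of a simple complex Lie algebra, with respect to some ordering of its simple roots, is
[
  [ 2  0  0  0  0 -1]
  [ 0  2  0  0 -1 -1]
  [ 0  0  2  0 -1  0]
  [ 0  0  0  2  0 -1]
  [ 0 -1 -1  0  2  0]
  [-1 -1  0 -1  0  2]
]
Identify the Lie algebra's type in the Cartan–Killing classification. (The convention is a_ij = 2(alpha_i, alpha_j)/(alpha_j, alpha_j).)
The matrix has rank 6 with 2's on the diagonal. Reading the off-diagonal entries as Dynkin edges (a single edge where a_ij = a_ji = -1; a double or triple edge where a_ij * a_ji = 2 or 3), the diagram is a chain of 4 nodes with a fork of two nodes at one end (D_6). One simple-root ordering that puts it in standard form is (alpha_3, alpha_5, alpha_2, alpha_6, alpha_1, alpha_4). So the algebra is type D_6, i.e. so(12).

D_6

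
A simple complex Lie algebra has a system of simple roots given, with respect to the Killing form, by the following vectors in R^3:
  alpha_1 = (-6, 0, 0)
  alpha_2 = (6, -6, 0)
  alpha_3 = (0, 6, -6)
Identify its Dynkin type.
B3

Compute the Cartan integers a_ij = 2(alpha_i, alpha_j)/(alpha_j, alpha_j); the resulting 3x3 Cartan matrix is
[[2, -1, 0], [-2, 2, -1], [0, -1, 2]].
The roots have two lengths (squared-length ratio 2:1); the short ones are alpha_{1}. The associated Dynkin diagram is a chain of 3 nodes with a double edge at one end; the terminal node there is the unique short simple root (B_3), so the type is B_3 (the algebra so(7)).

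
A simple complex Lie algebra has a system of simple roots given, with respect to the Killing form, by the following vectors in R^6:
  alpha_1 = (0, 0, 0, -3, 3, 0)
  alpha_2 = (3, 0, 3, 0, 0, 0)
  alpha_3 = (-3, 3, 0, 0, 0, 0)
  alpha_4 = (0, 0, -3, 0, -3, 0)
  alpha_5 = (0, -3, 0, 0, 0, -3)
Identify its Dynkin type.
Compute the Cartan integers a_ij = 2(alpha_i, alpha_j)/(alpha_j, alpha_j); the resulting 5x5 Cartan matrix is
[[2, 0, 0, -1, 0], [0, 2, -1, -1, 0], [0, -1, 2, 0, -1], [-1, -1, 0, 2, 0], [0, 0, -1, 0, 2]].
All simple roots have the same length, so the diagram is simply laced. The associated Dynkin diagram is a chain of 5 nodes with single edges (A_5), so the type is A_5 (the algebra sl(6)).

A_5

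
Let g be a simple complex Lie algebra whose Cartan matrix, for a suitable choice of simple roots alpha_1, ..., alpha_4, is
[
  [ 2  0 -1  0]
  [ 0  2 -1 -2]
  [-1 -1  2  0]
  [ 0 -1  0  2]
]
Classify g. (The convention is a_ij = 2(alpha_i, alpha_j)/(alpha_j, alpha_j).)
B_4 (so(9))

The matrix has rank 4 with 2's on the diagonal. Reading the off-diagonal entries as Dynkin edges (a single edge where a_ij = a_ji = -1; a double or triple edge where a_ij * a_ji = 2 or 3), the diagram is a chain of 4 nodes with a double edge at one end; the terminal node there is the unique short simple root (B_4). One simple-root ordering that puts it in standard form is (alpha_1, alpha_3, alpha_2, alpha_4). So the algebra is type B_4, i.e. so(9).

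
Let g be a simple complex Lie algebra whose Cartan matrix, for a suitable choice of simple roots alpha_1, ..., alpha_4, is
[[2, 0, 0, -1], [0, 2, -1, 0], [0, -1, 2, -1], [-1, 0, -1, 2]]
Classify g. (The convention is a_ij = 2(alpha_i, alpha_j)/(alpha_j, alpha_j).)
type A_4

The matrix has rank 4 with 2's on the diagonal. Reading the off-diagonal entries as Dynkin edges (a single edge where a_ij = a_ji = -1; a double or triple edge where a_ij * a_ji = 2 or 3), the diagram is a chain of 4 nodes with single edges (A_4). One simple-root ordering that puts it in standard form is (alpha_2, alpha_3, alpha_4, alpha_1). So the algebra is type A_4, i.e. sl(5).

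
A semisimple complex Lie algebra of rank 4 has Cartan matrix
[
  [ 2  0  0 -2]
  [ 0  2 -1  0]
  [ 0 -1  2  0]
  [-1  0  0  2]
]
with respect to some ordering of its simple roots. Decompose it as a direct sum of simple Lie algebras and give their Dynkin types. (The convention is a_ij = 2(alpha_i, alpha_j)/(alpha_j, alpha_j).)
A_2 (sl(3)) + B_2 (so(5))

The diagram associated to this matrix has two connected components: the simple roots {alpha_2, alpha_3} form a chain of 2 nodes with single edges (A_2), and {alpha_1, alpha_4} form a chain of 2 nodes with a double edge at one end; the terminal node there is the unique short simple root (B_2). A semisimple Lie algebra decomposes uniquely as the direct sum of simple ideals, one per connected component of its Dynkin diagram, so g ≅ A_2 ⊕ B_2 (dimension 8 + 10 = 18).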